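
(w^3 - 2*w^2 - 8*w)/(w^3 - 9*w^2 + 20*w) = (w + 2)/(w - 5)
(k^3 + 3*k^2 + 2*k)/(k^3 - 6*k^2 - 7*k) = (k + 2)/(k - 7)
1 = 1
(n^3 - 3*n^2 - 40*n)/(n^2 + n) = (n^2 - 3*n - 40)/(n + 1)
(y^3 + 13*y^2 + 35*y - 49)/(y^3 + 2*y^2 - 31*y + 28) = (y + 7)/(y - 4)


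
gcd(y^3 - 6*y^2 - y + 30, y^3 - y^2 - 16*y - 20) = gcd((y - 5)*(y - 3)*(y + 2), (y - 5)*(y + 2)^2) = y^2 - 3*y - 10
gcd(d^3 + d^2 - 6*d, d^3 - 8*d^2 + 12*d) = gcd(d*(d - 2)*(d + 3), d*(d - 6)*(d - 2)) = d^2 - 2*d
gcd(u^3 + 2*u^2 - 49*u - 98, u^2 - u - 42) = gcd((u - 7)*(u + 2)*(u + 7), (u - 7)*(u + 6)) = u - 7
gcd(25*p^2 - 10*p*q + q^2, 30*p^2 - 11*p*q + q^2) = 5*p - q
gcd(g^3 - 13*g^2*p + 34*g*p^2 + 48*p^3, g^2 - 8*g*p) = -g + 8*p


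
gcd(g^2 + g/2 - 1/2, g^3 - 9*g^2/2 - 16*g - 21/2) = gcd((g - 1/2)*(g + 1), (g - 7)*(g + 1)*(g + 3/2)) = g + 1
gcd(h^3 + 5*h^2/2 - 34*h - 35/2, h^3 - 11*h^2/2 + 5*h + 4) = h + 1/2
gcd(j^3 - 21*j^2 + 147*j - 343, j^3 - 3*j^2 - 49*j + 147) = j - 7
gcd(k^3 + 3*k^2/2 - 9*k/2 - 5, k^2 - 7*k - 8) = k + 1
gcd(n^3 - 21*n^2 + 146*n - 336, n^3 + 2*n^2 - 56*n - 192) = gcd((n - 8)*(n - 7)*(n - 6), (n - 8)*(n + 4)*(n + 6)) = n - 8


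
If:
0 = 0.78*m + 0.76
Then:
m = -0.97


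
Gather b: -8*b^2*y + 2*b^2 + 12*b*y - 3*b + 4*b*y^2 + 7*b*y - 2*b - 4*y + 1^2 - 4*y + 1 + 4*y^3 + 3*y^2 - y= b^2*(2 - 8*y) + b*(4*y^2 + 19*y - 5) + 4*y^3 + 3*y^2 - 9*y + 2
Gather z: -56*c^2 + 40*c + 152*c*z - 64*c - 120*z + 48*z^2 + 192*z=-56*c^2 - 24*c + 48*z^2 + z*(152*c + 72)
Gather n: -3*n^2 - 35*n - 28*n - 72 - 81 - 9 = -3*n^2 - 63*n - 162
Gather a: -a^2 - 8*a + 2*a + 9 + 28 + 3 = -a^2 - 6*a + 40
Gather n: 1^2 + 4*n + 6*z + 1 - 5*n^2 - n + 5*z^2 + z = -5*n^2 + 3*n + 5*z^2 + 7*z + 2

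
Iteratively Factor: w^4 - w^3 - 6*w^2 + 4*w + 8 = (w - 2)*(w^3 + w^2 - 4*w - 4) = (w - 2)*(w + 1)*(w^2 - 4) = (w - 2)*(w + 1)*(w + 2)*(w - 2)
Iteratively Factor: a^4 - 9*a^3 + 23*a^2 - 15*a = (a - 3)*(a^3 - 6*a^2 + 5*a) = (a - 3)*(a - 1)*(a^2 - 5*a) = (a - 5)*(a - 3)*(a - 1)*(a)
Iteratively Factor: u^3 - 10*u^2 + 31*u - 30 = (u - 3)*(u^2 - 7*u + 10) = (u - 5)*(u - 3)*(u - 2)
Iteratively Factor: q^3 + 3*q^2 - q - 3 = (q + 3)*(q^2 - 1) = (q + 1)*(q + 3)*(q - 1)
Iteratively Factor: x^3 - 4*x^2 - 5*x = (x)*(x^2 - 4*x - 5) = x*(x + 1)*(x - 5)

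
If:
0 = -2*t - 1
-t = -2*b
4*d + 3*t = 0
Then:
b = -1/4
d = 3/8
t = -1/2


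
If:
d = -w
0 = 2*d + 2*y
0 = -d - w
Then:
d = -y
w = y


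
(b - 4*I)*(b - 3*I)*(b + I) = b^3 - 6*I*b^2 - 5*b - 12*I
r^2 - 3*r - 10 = (r - 5)*(r + 2)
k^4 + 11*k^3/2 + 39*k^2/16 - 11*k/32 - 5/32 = (k - 1/4)*(k + 1/4)*(k + 1/2)*(k + 5)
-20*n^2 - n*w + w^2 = (-5*n + w)*(4*n + w)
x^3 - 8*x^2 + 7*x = x*(x - 7)*(x - 1)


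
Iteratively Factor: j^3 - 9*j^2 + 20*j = (j)*(j^2 - 9*j + 20) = j*(j - 5)*(j - 4)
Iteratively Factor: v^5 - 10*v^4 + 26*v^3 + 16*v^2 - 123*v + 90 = (v - 1)*(v^4 - 9*v^3 + 17*v^2 + 33*v - 90) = (v - 3)*(v - 1)*(v^3 - 6*v^2 - v + 30) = (v - 3)^2*(v - 1)*(v^2 - 3*v - 10) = (v - 3)^2*(v - 1)*(v + 2)*(v - 5)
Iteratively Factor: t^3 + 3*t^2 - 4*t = (t + 4)*(t^2 - t) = (t - 1)*(t + 4)*(t)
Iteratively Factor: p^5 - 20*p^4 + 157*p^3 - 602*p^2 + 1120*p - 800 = (p - 5)*(p^4 - 15*p^3 + 82*p^2 - 192*p + 160) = (p - 5)^2*(p^3 - 10*p^2 + 32*p - 32) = (p - 5)^2*(p - 2)*(p^2 - 8*p + 16) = (p - 5)^2*(p - 4)*(p - 2)*(p - 4)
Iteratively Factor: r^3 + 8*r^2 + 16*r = (r + 4)*(r^2 + 4*r) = (r + 4)^2*(r)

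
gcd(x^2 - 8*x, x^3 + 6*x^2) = x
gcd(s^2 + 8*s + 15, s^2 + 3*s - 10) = s + 5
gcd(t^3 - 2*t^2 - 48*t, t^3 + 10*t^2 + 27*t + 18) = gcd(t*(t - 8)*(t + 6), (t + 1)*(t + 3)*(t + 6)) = t + 6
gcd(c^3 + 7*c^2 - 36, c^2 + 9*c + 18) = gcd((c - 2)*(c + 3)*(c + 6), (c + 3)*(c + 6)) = c^2 + 9*c + 18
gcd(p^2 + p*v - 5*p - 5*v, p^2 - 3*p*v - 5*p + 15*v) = p - 5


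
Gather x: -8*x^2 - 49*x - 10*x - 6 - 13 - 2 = -8*x^2 - 59*x - 21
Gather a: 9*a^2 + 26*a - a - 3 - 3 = 9*a^2 + 25*a - 6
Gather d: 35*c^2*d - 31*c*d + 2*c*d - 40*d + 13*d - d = d*(35*c^2 - 29*c - 28)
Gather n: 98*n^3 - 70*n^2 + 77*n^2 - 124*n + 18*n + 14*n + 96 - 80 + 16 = 98*n^3 + 7*n^2 - 92*n + 32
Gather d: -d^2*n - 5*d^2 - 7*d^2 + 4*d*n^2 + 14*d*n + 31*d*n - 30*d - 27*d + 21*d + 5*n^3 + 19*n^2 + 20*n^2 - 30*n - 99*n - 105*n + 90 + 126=d^2*(-n - 12) + d*(4*n^2 + 45*n - 36) + 5*n^3 + 39*n^2 - 234*n + 216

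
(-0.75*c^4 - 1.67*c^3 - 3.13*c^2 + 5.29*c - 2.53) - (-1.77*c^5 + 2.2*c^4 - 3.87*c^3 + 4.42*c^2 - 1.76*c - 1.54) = 1.77*c^5 - 2.95*c^4 + 2.2*c^3 - 7.55*c^2 + 7.05*c - 0.99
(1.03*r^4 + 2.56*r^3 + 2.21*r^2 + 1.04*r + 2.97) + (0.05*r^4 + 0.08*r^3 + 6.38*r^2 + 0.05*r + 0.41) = 1.08*r^4 + 2.64*r^3 + 8.59*r^2 + 1.09*r + 3.38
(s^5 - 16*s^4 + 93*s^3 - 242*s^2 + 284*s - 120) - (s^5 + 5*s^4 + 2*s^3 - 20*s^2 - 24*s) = -21*s^4 + 91*s^3 - 222*s^2 + 308*s - 120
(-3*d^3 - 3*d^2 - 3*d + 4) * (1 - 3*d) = 9*d^4 + 6*d^3 + 6*d^2 - 15*d + 4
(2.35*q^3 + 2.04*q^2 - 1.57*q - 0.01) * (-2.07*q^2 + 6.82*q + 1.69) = -4.8645*q^5 + 11.8042*q^4 + 21.1342*q^3 - 7.2391*q^2 - 2.7215*q - 0.0169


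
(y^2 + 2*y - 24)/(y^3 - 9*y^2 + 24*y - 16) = (y + 6)/(y^2 - 5*y + 4)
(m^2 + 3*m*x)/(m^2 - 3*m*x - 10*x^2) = m*(-m - 3*x)/(-m^2 + 3*m*x + 10*x^2)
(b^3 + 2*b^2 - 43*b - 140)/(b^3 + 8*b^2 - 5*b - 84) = (b^2 - 2*b - 35)/(b^2 + 4*b - 21)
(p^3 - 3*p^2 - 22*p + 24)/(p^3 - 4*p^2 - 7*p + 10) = (p^2 - 2*p - 24)/(p^2 - 3*p - 10)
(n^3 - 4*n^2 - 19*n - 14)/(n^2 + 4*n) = (n^3 - 4*n^2 - 19*n - 14)/(n*(n + 4))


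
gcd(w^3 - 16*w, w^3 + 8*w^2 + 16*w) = w^2 + 4*w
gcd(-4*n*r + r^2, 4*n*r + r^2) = r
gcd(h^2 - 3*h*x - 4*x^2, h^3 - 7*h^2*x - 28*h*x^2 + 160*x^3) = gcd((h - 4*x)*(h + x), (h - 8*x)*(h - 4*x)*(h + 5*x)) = -h + 4*x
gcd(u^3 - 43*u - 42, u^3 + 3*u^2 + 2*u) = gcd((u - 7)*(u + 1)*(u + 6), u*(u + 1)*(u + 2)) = u + 1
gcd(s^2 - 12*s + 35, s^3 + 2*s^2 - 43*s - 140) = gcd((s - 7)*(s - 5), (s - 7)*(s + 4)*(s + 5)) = s - 7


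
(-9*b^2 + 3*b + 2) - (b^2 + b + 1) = -10*b^2 + 2*b + 1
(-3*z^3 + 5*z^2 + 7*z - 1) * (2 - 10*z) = 30*z^4 - 56*z^3 - 60*z^2 + 24*z - 2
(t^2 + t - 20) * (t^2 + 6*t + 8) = t^4 + 7*t^3 - 6*t^2 - 112*t - 160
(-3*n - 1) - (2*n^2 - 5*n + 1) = -2*n^2 + 2*n - 2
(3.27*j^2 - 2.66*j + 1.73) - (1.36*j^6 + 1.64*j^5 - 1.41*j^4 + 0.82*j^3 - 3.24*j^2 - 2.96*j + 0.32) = -1.36*j^6 - 1.64*j^5 + 1.41*j^4 - 0.82*j^3 + 6.51*j^2 + 0.3*j + 1.41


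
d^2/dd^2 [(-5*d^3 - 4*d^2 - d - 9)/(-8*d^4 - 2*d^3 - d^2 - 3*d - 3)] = 2*(320*d^9 + 768*d^8 + 456*d^7 + 5022*d^6 + 90*d^5 - 606*d^4 + 181*d^3 - 1044*d^2 + 45*d + 81)/(512*d^12 + 384*d^11 + 288*d^10 + 680*d^9 + 900*d^8 + 474*d^7 + 433*d^6 + 531*d^5 + 360*d^4 + 135*d^3 + 108*d^2 + 81*d + 27)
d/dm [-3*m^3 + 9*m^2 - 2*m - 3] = -9*m^2 + 18*m - 2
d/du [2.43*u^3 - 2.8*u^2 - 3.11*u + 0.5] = 7.29*u^2 - 5.6*u - 3.11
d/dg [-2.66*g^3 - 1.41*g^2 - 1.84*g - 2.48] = -7.98*g^2 - 2.82*g - 1.84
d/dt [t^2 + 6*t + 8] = 2*t + 6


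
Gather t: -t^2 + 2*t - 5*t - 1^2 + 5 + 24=-t^2 - 3*t + 28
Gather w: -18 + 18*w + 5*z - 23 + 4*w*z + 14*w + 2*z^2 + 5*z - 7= w*(4*z + 32) + 2*z^2 + 10*z - 48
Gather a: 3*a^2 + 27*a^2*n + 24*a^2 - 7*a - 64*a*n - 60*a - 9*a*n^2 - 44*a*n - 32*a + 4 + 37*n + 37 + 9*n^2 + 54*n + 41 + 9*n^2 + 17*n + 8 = a^2*(27*n + 27) + a*(-9*n^2 - 108*n - 99) + 18*n^2 + 108*n + 90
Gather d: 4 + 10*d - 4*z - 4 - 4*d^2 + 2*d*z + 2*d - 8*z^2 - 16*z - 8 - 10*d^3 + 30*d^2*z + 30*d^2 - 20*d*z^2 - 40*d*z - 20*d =-10*d^3 + d^2*(30*z + 26) + d*(-20*z^2 - 38*z - 8) - 8*z^2 - 20*z - 8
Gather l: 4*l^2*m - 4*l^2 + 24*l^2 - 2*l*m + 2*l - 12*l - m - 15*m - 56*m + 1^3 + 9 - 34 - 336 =l^2*(4*m + 20) + l*(-2*m - 10) - 72*m - 360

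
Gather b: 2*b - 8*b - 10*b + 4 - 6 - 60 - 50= -16*b - 112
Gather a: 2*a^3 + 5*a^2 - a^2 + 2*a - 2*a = 2*a^3 + 4*a^2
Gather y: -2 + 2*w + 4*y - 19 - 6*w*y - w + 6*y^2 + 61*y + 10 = w + 6*y^2 + y*(65 - 6*w) - 11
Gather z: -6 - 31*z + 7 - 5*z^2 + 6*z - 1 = -5*z^2 - 25*z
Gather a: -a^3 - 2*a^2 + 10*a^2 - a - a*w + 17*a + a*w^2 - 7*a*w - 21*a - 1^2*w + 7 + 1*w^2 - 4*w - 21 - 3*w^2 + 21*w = -a^3 + 8*a^2 + a*(w^2 - 8*w - 5) - 2*w^2 + 16*w - 14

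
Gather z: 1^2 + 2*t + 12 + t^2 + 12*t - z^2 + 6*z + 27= t^2 + 14*t - z^2 + 6*z + 40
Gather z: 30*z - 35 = 30*z - 35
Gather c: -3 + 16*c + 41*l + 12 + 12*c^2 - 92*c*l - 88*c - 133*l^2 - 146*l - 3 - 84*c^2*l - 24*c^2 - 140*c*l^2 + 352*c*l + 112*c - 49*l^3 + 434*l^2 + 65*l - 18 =c^2*(-84*l - 12) + c*(-140*l^2 + 260*l + 40) - 49*l^3 + 301*l^2 - 40*l - 12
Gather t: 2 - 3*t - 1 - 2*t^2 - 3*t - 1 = -2*t^2 - 6*t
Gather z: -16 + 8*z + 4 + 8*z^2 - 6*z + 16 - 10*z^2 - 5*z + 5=-2*z^2 - 3*z + 9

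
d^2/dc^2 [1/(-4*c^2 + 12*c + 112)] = (-c^2 + 3*c + (2*c - 3)^2 + 28)/(2*(-c^2 + 3*c + 28)^3)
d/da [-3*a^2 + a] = 1 - 6*a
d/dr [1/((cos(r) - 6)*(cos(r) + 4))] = 2*(cos(r) - 1)*sin(r)/((cos(r) - 6)^2*(cos(r) + 4)^2)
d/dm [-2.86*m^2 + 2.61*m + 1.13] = 2.61 - 5.72*m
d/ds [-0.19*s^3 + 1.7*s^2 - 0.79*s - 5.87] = -0.57*s^2 + 3.4*s - 0.79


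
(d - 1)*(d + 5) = d^2 + 4*d - 5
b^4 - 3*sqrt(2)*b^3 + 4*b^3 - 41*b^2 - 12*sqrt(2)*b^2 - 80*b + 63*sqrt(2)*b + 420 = (b - 3)*(b + 7)*(b - 5*sqrt(2))*(b + 2*sqrt(2))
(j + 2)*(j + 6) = j^2 + 8*j + 12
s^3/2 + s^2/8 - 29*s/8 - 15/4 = (s/2 + 1)*(s - 3)*(s + 5/4)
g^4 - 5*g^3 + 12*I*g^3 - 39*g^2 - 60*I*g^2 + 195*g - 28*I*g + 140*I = (g - 5)*(g + I)*(g + 4*I)*(g + 7*I)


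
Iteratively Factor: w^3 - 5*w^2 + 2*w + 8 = (w + 1)*(w^2 - 6*w + 8) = (w - 2)*(w + 1)*(w - 4)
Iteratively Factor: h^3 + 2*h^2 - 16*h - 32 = (h + 2)*(h^2 - 16) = (h - 4)*(h + 2)*(h + 4)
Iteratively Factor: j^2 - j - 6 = (j - 3)*(j + 2)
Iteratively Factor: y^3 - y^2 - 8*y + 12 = (y - 2)*(y^2 + y - 6) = (y - 2)^2*(y + 3)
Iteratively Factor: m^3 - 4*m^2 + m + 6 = (m - 2)*(m^2 - 2*m - 3) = (m - 3)*(m - 2)*(m + 1)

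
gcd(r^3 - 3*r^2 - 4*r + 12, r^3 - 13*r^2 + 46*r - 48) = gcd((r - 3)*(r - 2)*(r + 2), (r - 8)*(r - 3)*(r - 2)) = r^2 - 5*r + 6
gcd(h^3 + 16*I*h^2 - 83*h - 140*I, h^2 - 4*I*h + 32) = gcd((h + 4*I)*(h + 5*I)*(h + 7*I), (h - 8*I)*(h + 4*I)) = h + 4*I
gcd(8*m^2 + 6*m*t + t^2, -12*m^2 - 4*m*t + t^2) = 2*m + t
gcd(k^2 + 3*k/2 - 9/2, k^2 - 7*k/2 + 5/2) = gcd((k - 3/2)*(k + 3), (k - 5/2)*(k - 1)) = 1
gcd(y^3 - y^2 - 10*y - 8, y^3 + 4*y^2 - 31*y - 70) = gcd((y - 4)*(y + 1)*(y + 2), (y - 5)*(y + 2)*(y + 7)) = y + 2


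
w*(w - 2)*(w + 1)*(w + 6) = w^4 + 5*w^3 - 8*w^2 - 12*w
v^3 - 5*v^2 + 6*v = v*(v - 3)*(v - 2)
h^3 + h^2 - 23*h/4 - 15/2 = (h - 5/2)*(h + 3/2)*(h + 2)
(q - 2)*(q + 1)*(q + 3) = q^3 + 2*q^2 - 5*q - 6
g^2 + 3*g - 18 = (g - 3)*(g + 6)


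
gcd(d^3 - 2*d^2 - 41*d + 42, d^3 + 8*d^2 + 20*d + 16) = 1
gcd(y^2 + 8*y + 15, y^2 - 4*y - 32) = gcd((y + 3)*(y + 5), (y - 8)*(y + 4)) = 1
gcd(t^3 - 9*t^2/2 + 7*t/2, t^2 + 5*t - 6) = t - 1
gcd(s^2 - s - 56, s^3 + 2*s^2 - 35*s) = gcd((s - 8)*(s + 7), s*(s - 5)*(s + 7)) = s + 7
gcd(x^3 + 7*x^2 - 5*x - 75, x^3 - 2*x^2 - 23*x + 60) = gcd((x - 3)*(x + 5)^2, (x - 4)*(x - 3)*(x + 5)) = x^2 + 2*x - 15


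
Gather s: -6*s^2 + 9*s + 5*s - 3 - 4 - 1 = -6*s^2 + 14*s - 8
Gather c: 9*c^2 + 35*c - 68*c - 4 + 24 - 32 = 9*c^2 - 33*c - 12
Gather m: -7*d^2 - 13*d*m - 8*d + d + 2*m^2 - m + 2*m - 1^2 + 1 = -7*d^2 - 7*d + 2*m^2 + m*(1 - 13*d)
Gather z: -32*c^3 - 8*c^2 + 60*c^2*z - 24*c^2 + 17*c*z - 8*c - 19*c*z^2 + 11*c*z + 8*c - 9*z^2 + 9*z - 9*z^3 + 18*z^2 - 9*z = -32*c^3 - 32*c^2 - 9*z^3 + z^2*(9 - 19*c) + z*(60*c^2 + 28*c)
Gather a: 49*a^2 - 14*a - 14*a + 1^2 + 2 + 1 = 49*a^2 - 28*a + 4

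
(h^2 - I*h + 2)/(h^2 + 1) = (h - 2*I)/(h - I)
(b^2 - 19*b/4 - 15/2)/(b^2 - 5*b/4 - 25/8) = 2*(b - 6)/(2*b - 5)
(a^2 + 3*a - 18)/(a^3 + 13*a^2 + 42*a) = (a - 3)/(a*(a + 7))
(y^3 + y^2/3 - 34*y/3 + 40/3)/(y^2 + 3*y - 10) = (3*y^2 + 7*y - 20)/(3*(y + 5))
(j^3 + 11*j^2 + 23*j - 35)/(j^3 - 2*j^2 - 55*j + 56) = (j + 5)/(j - 8)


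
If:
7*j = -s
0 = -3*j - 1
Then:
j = -1/3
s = 7/3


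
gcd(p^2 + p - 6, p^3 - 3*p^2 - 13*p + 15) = p + 3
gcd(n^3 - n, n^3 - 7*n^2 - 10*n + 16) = n - 1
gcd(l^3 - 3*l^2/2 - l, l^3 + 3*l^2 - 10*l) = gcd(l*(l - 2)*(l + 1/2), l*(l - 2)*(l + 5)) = l^2 - 2*l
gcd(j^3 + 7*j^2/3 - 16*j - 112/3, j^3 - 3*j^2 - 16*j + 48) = j^2 - 16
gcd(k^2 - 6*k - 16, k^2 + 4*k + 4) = k + 2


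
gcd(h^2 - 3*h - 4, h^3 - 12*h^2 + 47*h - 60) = h - 4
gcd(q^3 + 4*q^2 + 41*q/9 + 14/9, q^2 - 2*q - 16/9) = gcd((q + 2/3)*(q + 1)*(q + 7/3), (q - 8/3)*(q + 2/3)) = q + 2/3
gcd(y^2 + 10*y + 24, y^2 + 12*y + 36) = y + 6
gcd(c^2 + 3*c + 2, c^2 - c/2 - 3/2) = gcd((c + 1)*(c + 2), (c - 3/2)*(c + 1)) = c + 1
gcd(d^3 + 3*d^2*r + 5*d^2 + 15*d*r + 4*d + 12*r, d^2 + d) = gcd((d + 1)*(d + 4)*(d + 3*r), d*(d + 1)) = d + 1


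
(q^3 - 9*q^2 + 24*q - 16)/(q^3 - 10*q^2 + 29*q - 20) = (q - 4)/(q - 5)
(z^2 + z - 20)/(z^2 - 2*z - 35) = (z - 4)/(z - 7)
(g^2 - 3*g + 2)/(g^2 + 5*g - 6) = (g - 2)/(g + 6)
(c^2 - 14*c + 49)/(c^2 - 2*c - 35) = (c - 7)/(c + 5)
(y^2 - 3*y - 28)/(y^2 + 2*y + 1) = (y^2 - 3*y - 28)/(y^2 + 2*y + 1)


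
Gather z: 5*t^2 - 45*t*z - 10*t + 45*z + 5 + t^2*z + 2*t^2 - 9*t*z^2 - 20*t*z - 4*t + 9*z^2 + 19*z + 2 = 7*t^2 - 14*t + z^2*(9 - 9*t) + z*(t^2 - 65*t + 64) + 7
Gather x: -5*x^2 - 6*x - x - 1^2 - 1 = -5*x^2 - 7*x - 2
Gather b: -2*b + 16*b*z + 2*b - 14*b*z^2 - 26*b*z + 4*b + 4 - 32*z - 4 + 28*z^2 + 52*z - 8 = b*(-14*z^2 - 10*z + 4) + 28*z^2 + 20*z - 8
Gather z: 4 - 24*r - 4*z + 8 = -24*r - 4*z + 12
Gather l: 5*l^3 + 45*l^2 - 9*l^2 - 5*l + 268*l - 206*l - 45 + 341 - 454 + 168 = 5*l^3 + 36*l^2 + 57*l + 10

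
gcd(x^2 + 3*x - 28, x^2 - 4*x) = x - 4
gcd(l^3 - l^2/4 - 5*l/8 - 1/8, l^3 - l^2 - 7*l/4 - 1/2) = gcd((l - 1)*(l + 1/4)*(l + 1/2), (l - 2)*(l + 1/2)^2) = l + 1/2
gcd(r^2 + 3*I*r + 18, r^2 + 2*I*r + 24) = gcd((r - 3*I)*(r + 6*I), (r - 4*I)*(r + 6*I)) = r + 6*I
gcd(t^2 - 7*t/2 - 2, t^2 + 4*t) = 1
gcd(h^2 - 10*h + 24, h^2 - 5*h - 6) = h - 6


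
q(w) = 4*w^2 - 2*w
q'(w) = 8*w - 2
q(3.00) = 30.00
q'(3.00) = 22.00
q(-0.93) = 5.32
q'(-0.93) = -9.44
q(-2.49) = 29.78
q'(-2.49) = -21.92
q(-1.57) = 13.00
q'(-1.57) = -14.56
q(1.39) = 4.95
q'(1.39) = 9.12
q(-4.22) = 79.67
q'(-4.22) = -35.76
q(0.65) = 0.39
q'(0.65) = 3.20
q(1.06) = 2.37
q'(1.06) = 6.48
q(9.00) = 306.00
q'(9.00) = 70.00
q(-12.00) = 600.00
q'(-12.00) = -98.00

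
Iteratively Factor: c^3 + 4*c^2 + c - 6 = (c + 2)*(c^2 + 2*c - 3) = (c - 1)*(c + 2)*(c + 3)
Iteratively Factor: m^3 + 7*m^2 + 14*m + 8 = (m + 1)*(m^2 + 6*m + 8) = (m + 1)*(m + 4)*(m + 2)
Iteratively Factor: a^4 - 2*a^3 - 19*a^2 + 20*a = (a - 5)*(a^3 + 3*a^2 - 4*a) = a*(a - 5)*(a^2 + 3*a - 4) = a*(a - 5)*(a - 1)*(a + 4)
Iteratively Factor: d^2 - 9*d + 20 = (d - 4)*(d - 5)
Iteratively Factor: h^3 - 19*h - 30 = (h - 5)*(h^2 + 5*h + 6) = (h - 5)*(h + 3)*(h + 2)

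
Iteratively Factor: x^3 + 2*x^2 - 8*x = (x - 2)*(x^2 + 4*x) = x*(x - 2)*(x + 4)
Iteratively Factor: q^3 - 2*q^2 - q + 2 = (q + 1)*(q^2 - 3*q + 2) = (q - 2)*(q + 1)*(q - 1)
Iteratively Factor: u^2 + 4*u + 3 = (u + 3)*(u + 1)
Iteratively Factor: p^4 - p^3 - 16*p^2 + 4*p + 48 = (p - 2)*(p^3 + p^2 - 14*p - 24) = (p - 4)*(p - 2)*(p^2 + 5*p + 6) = (p - 4)*(p - 2)*(p + 2)*(p + 3)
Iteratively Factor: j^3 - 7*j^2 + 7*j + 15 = (j - 3)*(j^2 - 4*j - 5) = (j - 3)*(j + 1)*(j - 5)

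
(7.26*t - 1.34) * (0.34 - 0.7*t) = -5.082*t^2 + 3.4064*t - 0.4556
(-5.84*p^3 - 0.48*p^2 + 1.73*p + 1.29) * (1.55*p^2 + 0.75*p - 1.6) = -9.052*p^5 - 5.124*p^4 + 11.6655*p^3 + 4.065*p^2 - 1.8005*p - 2.064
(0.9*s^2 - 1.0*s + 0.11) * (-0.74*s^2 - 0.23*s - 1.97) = -0.666*s^4 + 0.533*s^3 - 1.6244*s^2 + 1.9447*s - 0.2167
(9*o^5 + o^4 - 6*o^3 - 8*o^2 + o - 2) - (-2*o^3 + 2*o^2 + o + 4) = 9*o^5 + o^4 - 4*o^3 - 10*o^2 - 6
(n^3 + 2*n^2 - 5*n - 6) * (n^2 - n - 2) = n^5 + n^4 - 9*n^3 - 5*n^2 + 16*n + 12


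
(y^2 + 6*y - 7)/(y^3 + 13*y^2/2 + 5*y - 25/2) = 2*(y + 7)/(2*y^2 + 15*y + 25)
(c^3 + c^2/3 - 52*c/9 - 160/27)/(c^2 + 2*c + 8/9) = (9*c^2 - 9*c - 40)/(3*(3*c + 2))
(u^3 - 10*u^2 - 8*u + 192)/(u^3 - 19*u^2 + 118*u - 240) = (u + 4)/(u - 5)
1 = 1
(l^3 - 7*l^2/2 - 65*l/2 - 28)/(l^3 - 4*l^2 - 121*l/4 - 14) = 2*(l + 1)/(2*l + 1)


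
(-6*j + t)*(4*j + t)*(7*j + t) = -168*j^3 - 38*j^2*t + 5*j*t^2 + t^3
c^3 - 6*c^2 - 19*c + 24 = (c - 8)*(c - 1)*(c + 3)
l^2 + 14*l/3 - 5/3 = (l - 1/3)*(l + 5)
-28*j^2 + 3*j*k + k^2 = (-4*j + k)*(7*j + k)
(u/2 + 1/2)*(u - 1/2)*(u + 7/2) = u^3/2 + 2*u^2 + 5*u/8 - 7/8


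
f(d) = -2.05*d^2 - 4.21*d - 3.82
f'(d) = -4.1*d - 4.21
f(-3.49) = -14.10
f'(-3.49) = 10.10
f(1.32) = -12.95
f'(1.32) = -9.62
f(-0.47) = -2.29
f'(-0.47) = -2.28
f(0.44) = -6.07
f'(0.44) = -6.01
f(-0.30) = -2.74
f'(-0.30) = -2.98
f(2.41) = -25.87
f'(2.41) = -14.09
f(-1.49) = -2.10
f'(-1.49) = 1.90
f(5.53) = -89.79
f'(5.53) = -26.88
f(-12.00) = -248.50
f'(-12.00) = 44.99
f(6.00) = -102.88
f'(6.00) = -28.81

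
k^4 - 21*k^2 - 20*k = k*(k - 5)*(k + 1)*(k + 4)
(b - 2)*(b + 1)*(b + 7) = b^3 + 6*b^2 - 9*b - 14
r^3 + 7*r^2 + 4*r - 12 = (r - 1)*(r + 2)*(r + 6)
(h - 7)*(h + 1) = h^2 - 6*h - 7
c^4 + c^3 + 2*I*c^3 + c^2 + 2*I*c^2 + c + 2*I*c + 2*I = (c + 1)*(c - I)*(c + I)*(c + 2*I)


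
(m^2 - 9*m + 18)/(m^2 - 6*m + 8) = (m^2 - 9*m + 18)/(m^2 - 6*m + 8)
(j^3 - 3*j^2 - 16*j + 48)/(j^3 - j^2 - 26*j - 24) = (j^2 - 7*j + 12)/(j^2 - 5*j - 6)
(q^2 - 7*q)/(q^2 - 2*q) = (q - 7)/(q - 2)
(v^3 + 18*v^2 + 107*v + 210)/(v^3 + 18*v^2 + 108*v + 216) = (v^2 + 12*v + 35)/(v^2 + 12*v + 36)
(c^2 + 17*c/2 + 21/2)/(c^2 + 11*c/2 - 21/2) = (2*c + 3)/(2*c - 3)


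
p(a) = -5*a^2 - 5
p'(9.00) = -90.00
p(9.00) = -410.00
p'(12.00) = -120.00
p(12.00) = -725.00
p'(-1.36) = 13.60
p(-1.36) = -14.25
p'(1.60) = -16.00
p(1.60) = -17.80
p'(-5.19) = 51.90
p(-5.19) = -139.68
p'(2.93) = -29.30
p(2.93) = -47.92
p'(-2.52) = 25.20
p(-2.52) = -36.75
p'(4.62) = -46.20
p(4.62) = -111.72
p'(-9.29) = 92.90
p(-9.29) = -436.52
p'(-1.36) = 13.60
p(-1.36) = -14.25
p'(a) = -10*a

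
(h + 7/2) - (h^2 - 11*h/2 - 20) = -h^2 + 13*h/2 + 47/2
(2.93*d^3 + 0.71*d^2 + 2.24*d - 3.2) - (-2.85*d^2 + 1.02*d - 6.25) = 2.93*d^3 + 3.56*d^2 + 1.22*d + 3.05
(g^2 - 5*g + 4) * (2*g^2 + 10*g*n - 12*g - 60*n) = 2*g^4 + 10*g^3*n - 22*g^3 - 110*g^2*n + 68*g^2 + 340*g*n - 48*g - 240*n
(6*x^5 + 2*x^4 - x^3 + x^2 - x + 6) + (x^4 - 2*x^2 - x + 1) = 6*x^5 + 3*x^4 - x^3 - x^2 - 2*x + 7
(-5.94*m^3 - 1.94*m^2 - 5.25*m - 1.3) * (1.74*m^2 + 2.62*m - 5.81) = -10.3356*m^5 - 18.9384*m^4 + 20.2936*m^3 - 4.7456*m^2 + 27.0965*m + 7.553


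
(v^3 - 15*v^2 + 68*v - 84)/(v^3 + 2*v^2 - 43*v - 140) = (v^2 - 8*v + 12)/(v^2 + 9*v + 20)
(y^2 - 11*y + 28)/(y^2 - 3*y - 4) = (y - 7)/(y + 1)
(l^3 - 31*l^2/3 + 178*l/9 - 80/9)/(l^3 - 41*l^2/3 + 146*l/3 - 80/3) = (l - 5/3)/(l - 5)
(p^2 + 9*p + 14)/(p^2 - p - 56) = (p + 2)/(p - 8)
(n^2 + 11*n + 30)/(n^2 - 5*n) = (n^2 + 11*n + 30)/(n*(n - 5))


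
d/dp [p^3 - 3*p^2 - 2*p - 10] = 3*p^2 - 6*p - 2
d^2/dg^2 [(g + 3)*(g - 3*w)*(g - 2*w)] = 6*g - 10*w + 6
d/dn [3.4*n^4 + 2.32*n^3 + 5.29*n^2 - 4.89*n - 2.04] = 13.6*n^3 + 6.96*n^2 + 10.58*n - 4.89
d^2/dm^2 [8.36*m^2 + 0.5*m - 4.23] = 16.7200000000000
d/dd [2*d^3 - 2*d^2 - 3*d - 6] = 6*d^2 - 4*d - 3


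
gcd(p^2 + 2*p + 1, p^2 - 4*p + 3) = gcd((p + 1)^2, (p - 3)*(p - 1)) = 1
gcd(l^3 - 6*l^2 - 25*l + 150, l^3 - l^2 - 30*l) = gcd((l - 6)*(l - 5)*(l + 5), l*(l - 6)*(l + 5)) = l^2 - l - 30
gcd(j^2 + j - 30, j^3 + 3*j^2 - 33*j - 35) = j - 5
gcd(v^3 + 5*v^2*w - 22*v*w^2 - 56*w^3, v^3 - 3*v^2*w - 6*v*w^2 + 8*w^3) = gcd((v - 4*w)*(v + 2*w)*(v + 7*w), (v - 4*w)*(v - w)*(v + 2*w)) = v^2 - 2*v*w - 8*w^2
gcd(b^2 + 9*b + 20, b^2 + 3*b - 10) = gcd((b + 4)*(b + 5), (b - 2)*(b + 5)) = b + 5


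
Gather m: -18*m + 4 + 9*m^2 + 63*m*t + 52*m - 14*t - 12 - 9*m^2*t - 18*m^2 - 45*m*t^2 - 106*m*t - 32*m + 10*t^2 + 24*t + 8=m^2*(-9*t - 9) + m*(-45*t^2 - 43*t + 2) + 10*t^2 + 10*t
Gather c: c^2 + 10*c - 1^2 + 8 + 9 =c^2 + 10*c + 16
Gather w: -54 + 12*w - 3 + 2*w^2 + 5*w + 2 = 2*w^2 + 17*w - 55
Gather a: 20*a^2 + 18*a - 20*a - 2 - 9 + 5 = 20*a^2 - 2*a - 6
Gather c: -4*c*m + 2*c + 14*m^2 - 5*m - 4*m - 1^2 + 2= c*(2 - 4*m) + 14*m^2 - 9*m + 1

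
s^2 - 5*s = s*(s - 5)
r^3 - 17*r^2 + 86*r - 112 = (r - 8)*(r - 7)*(r - 2)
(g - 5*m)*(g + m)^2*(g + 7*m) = g^4 + 4*g^3*m - 30*g^2*m^2 - 68*g*m^3 - 35*m^4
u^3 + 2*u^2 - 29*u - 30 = (u - 5)*(u + 1)*(u + 6)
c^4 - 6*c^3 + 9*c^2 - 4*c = c*(c - 4)*(c - 1)^2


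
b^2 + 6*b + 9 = (b + 3)^2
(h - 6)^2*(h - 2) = h^3 - 14*h^2 + 60*h - 72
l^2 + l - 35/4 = (l - 5/2)*(l + 7/2)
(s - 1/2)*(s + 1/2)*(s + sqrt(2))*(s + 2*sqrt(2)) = s^4 + 3*sqrt(2)*s^3 + 15*s^2/4 - 3*sqrt(2)*s/4 - 1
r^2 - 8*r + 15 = (r - 5)*(r - 3)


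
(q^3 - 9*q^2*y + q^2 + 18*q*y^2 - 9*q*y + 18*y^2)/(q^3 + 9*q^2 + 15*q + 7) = (q^2 - 9*q*y + 18*y^2)/(q^2 + 8*q + 7)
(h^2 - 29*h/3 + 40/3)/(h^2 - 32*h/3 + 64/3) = (3*h - 5)/(3*h - 8)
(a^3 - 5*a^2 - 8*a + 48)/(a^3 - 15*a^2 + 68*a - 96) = (a^2 - a - 12)/(a^2 - 11*a + 24)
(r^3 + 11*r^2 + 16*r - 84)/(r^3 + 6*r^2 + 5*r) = (r^3 + 11*r^2 + 16*r - 84)/(r*(r^2 + 6*r + 5))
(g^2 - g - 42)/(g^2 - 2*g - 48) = (g - 7)/(g - 8)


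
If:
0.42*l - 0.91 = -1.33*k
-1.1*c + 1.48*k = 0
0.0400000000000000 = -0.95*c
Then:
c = -0.04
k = -0.03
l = 2.27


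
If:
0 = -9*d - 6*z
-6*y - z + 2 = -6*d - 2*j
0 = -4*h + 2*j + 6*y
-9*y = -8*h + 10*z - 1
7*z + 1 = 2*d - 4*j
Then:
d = -6/275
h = 31/220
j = -7/22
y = 1/5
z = 9/275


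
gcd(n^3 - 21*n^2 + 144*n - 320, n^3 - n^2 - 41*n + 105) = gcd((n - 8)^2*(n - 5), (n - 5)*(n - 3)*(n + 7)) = n - 5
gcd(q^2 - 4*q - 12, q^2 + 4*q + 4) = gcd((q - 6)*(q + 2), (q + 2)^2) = q + 2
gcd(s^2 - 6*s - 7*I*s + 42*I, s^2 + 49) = s - 7*I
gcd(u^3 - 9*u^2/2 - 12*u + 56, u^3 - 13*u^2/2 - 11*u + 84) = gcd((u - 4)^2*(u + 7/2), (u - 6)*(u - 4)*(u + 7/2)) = u^2 - u/2 - 14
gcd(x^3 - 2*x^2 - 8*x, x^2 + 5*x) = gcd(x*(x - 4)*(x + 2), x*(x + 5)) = x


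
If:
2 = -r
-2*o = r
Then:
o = 1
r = -2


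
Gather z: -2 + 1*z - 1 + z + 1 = 2*z - 2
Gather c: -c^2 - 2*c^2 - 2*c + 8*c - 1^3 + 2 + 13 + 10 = -3*c^2 + 6*c + 24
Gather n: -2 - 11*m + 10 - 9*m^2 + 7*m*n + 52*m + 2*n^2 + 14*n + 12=-9*m^2 + 41*m + 2*n^2 + n*(7*m + 14) + 20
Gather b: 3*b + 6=3*b + 6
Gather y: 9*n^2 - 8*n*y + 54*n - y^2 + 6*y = 9*n^2 + 54*n - y^2 + y*(6 - 8*n)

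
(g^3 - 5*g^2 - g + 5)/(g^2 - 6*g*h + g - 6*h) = (g^2 - 6*g + 5)/(g - 6*h)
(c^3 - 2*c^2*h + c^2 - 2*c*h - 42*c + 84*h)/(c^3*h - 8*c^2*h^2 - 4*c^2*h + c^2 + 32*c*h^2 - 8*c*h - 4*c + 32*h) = (c^3 - 2*c^2*h + c^2 - 2*c*h - 42*c + 84*h)/(c^3*h - 8*c^2*h^2 - 4*c^2*h + c^2 + 32*c*h^2 - 8*c*h - 4*c + 32*h)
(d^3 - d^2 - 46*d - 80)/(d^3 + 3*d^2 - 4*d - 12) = (d^2 - 3*d - 40)/(d^2 + d - 6)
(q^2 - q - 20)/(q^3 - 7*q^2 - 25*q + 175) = (q + 4)/(q^2 - 2*q - 35)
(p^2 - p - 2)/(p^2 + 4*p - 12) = (p + 1)/(p + 6)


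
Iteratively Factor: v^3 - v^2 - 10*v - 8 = (v - 4)*(v^2 + 3*v + 2) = (v - 4)*(v + 1)*(v + 2)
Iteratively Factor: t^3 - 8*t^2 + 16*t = (t - 4)*(t^2 - 4*t) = t*(t - 4)*(t - 4)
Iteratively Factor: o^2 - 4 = (o - 2)*(o + 2)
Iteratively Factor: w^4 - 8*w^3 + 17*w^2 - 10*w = (w - 1)*(w^3 - 7*w^2 + 10*w) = (w - 2)*(w - 1)*(w^2 - 5*w) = (w - 5)*(w - 2)*(w - 1)*(w)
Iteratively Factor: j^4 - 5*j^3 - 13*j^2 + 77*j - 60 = (j - 5)*(j^3 - 13*j + 12) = (j - 5)*(j + 4)*(j^2 - 4*j + 3) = (j - 5)*(j - 1)*(j + 4)*(j - 3)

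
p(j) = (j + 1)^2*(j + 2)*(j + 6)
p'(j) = (j + 1)^2*(j + 2) + (j + 1)^2*(j + 6) + (j + 2)*(j + 6)*(2*j + 2)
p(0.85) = 66.82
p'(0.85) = 105.43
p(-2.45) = -3.36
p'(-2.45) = 11.15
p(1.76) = 222.26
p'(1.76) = 248.82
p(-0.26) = 5.47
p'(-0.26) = 18.88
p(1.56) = 176.38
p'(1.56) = 210.67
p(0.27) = 22.96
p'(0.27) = 49.93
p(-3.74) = -29.52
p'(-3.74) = 25.45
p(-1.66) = 0.64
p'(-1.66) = 0.09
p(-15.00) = 22932.00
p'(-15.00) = -7588.00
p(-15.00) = 22932.00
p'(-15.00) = -7588.00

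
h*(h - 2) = h^2 - 2*h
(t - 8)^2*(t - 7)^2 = t^4 - 30*t^3 + 337*t^2 - 1680*t + 3136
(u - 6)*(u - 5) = u^2 - 11*u + 30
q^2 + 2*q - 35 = (q - 5)*(q + 7)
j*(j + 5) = j^2 + 5*j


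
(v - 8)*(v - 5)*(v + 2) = v^3 - 11*v^2 + 14*v + 80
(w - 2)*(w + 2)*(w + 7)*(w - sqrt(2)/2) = w^4 - sqrt(2)*w^3/2 + 7*w^3 - 7*sqrt(2)*w^2/2 - 4*w^2 - 28*w + 2*sqrt(2)*w + 14*sqrt(2)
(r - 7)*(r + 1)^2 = r^3 - 5*r^2 - 13*r - 7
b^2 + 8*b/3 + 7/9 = (b + 1/3)*(b + 7/3)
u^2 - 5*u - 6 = (u - 6)*(u + 1)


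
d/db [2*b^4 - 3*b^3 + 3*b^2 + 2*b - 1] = 8*b^3 - 9*b^2 + 6*b + 2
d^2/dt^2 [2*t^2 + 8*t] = 4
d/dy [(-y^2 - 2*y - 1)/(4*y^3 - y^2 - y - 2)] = (2*(y + 1)*(-4*y^3 + y^2 + y + 2) - (-12*y^2 + 2*y + 1)*(y^2 + 2*y + 1))/(-4*y^3 + y^2 + y + 2)^2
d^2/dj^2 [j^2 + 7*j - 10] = 2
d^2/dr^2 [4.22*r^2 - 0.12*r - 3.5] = 8.44000000000000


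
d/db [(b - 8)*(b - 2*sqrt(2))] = 2*b - 8 - 2*sqrt(2)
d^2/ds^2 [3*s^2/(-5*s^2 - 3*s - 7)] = 6*(15*s^3 + 105*s^2 - 49)/(125*s^6 + 225*s^5 + 660*s^4 + 657*s^3 + 924*s^2 + 441*s + 343)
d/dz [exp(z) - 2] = exp(z)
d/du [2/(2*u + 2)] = -1/(u + 1)^2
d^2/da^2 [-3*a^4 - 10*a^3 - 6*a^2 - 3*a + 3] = -36*a^2 - 60*a - 12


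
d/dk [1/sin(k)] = -cos(k)/sin(k)^2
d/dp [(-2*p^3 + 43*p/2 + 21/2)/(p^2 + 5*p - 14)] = (-4*p^4 - 40*p^3 + 125*p^2 - 42*p - 707)/(2*(p^4 + 10*p^3 - 3*p^2 - 140*p + 196))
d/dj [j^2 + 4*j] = 2*j + 4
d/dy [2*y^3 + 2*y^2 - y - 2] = 6*y^2 + 4*y - 1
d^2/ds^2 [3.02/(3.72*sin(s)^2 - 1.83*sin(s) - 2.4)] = (167.167872*sin(s)^4 - 61.676856*sin(s)^3 - 132.78789*sin(s)^2 + 110.089872*sin(s) - 74.152476)/(-3.72*sin(s)^2 + 1.83*sin(s) + 2.4)^3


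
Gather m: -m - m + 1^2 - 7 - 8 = -2*m - 14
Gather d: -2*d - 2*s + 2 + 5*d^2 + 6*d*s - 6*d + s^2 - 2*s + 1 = 5*d^2 + d*(6*s - 8) + s^2 - 4*s + 3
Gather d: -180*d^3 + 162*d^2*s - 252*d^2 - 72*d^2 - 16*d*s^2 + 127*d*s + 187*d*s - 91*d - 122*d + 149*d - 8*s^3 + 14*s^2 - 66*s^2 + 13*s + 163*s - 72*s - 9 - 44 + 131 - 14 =-180*d^3 + d^2*(162*s - 324) + d*(-16*s^2 + 314*s - 64) - 8*s^3 - 52*s^2 + 104*s + 64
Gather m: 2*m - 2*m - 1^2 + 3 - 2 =0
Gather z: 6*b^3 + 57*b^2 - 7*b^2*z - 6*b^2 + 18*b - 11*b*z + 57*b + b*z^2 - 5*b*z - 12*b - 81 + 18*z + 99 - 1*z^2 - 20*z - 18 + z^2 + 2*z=6*b^3 + 51*b^2 + b*z^2 + 63*b + z*(-7*b^2 - 16*b)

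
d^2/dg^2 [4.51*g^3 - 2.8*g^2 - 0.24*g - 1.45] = 27.06*g - 5.6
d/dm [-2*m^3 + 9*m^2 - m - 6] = -6*m^2 + 18*m - 1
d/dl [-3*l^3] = -9*l^2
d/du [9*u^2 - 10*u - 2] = 18*u - 10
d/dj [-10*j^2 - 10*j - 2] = -20*j - 10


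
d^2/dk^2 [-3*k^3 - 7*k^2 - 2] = -18*k - 14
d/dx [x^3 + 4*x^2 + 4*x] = 3*x^2 + 8*x + 4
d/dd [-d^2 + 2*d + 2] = 2 - 2*d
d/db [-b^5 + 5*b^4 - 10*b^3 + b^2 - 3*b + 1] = -5*b^4 + 20*b^3 - 30*b^2 + 2*b - 3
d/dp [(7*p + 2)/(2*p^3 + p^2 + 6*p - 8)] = (14*p^3 + 7*p^2 + 42*p - 2*(7*p + 2)*(3*p^2 + p + 3) - 56)/(2*p^3 + p^2 + 6*p - 8)^2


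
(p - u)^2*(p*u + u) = p^3*u - 2*p^2*u^2 + p^2*u + p*u^3 - 2*p*u^2 + u^3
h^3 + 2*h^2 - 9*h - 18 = (h - 3)*(h + 2)*(h + 3)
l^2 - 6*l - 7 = (l - 7)*(l + 1)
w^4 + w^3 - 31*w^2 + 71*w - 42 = (w - 3)*(w - 2)*(w - 1)*(w + 7)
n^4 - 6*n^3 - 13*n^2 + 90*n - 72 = (n - 6)*(n - 3)*(n - 1)*(n + 4)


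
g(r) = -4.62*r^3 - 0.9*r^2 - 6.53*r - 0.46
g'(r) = -13.86*r^2 - 1.8*r - 6.53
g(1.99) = -53.43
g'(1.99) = -65.00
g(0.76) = -7.97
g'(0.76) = -15.90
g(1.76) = -39.93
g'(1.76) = -52.63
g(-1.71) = 31.18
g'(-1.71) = -43.98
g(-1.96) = 43.67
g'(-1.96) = -56.25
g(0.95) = -11.44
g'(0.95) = -20.75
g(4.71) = -533.91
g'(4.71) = -322.48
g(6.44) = -1313.80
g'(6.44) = -592.95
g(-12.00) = 7931.66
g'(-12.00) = -1980.77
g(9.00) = -3500.11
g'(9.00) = -1145.39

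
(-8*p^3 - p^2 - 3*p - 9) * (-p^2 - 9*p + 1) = 8*p^5 + 73*p^4 + 4*p^3 + 35*p^2 + 78*p - 9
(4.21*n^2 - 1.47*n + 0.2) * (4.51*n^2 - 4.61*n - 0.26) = 18.9871*n^4 - 26.0378*n^3 + 6.5841*n^2 - 0.5398*n - 0.052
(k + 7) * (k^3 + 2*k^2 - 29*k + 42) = k^4 + 9*k^3 - 15*k^2 - 161*k + 294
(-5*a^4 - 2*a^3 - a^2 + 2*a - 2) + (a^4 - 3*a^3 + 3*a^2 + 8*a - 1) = -4*a^4 - 5*a^3 + 2*a^2 + 10*a - 3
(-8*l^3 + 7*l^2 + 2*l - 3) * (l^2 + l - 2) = -8*l^5 - l^4 + 25*l^3 - 15*l^2 - 7*l + 6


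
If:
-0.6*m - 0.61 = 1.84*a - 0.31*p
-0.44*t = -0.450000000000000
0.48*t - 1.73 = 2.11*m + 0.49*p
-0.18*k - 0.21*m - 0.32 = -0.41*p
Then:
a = 0.244204615701628*p - 0.140028192495738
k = 2.54870984728805*p - 1.09265642204031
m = -0.232227488151659*p - 0.587246876346402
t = 1.02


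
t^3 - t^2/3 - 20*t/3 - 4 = (t - 3)*(t + 2/3)*(t + 2)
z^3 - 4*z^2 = z^2*(z - 4)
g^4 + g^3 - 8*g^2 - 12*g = g*(g - 3)*(g + 2)^2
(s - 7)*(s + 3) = s^2 - 4*s - 21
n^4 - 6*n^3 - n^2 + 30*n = n*(n - 5)*(n - 3)*(n + 2)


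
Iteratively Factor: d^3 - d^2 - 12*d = (d + 3)*(d^2 - 4*d) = d*(d + 3)*(d - 4)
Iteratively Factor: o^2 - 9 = (o + 3)*(o - 3)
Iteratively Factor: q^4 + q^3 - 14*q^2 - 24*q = (q - 4)*(q^3 + 5*q^2 + 6*q) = (q - 4)*(q + 2)*(q^2 + 3*q) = q*(q - 4)*(q + 2)*(q + 3)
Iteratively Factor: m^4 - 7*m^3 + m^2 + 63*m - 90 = (m - 3)*(m^3 - 4*m^2 - 11*m + 30) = (m - 3)*(m + 3)*(m^2 - 7*m + 10) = (m - 3)*(m - 2)*(m + 3)*(m - 5)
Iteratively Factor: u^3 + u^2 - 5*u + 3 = (u - 1)*(u^2 + 2*u - 3) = (u - 1)*(u + 3)*(u - 1)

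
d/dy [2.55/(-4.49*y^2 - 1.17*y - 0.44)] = (22.899*y + 2.9835)/(4.49*y^2 + 1.17*y + 0.44)^2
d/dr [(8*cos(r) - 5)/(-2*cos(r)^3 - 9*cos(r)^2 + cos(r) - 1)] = 4*(66*cos(r) - 21*cos(2*r) - 8*cos(3*r) - 18)*sin(r)/(cos(r) + 9*cos(2*r) + cos(3*r) + 11)^2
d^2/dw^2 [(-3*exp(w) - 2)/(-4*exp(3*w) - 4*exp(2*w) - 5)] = (192*exp(6*w) + 432*exp(5*w) + 400*exp(4*w) - 652*exp(3*w) - 720*exp(2*w) - 160*exp(w) + 75)*exp(w)/(64*exp(9*w) + 192*exp(8*w) + 192*exp(7*w) + 304*exp(6*w) + 480*exp(5*w) + 240*exp(4*w) + 300*exp(3*w) + 300*exp(2*w) + 125)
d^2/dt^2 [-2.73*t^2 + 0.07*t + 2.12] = -5.46000000000000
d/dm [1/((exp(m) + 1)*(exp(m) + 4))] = (-2*exp(m) - 5)*exp(m)/(exp(4*m) + 10*exp(3*m) + 33*exp(2*m) + 40*exp(m) + 16)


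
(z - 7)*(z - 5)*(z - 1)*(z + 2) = z^4 - 11*z^3 + 21*z^2 + 59*z - 70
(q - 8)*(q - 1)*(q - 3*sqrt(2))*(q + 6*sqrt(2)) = q^4 - 9*q^3 + 3*sqrt(2)*q^3 - 27*sqrt(2)*q^2 - 28*q^2 + 24*sqrt(2)*q + 324*q - 288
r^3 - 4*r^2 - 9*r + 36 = (r - 4)*(r - 3)*(r + 3)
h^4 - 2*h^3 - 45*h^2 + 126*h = h*(h - 6)*(h - 3)*(h + 7)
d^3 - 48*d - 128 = (d - 8)*(d + 4)^2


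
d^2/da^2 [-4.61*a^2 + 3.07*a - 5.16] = -9.22000000000000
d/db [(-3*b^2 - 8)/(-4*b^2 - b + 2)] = (3*b^2 - 76*b - 8)/(16*b^4 + 8*b^3 - 15*b^2 - 4*b + 4)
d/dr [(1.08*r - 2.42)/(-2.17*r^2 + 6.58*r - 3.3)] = (2.3436*r^2 - 10.5028*r + 12.3596)/(4.7089*r^4 - 28.5572*r^3 + 57.6184*r^2 - 43.428*r + 10.89)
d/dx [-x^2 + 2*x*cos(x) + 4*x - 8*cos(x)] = -2*x*sin(x) - 2*x + 8*sin(x) + 2*cos(x) + 4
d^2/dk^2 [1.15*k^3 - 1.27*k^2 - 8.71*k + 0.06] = 6.9*k - 2.54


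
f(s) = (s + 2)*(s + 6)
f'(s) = 2*s + 8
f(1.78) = 29.41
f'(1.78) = 11.56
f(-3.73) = -3.93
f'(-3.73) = 0.54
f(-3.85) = -3.98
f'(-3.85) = 0.30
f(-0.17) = 10.67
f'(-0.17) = 7.66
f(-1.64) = 1.57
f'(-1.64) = 4.72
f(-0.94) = 5.36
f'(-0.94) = 6.12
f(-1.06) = 4.64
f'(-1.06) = 5.88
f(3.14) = 46.98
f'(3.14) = 14.28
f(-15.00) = 117.00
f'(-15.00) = -22.00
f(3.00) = 45.00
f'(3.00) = 14.00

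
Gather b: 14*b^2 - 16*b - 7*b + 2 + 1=14*b^2 - 23*b + 3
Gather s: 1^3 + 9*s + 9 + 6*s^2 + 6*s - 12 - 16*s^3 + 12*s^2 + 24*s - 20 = -16*s^3 + 18*s^2 + 39*s - 22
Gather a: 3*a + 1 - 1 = 3*a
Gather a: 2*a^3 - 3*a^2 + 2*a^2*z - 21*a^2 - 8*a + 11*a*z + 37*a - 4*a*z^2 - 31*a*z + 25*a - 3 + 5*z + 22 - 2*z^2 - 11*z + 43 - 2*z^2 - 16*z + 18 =2*a^3 + a^2*(2*z - 24) + a*(-4*z^2 - 20*z + 54) - 4*z^2 - 22*z + 80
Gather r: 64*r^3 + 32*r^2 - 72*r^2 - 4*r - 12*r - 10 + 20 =64*r^3 - 40*r^2 - 16*r + 10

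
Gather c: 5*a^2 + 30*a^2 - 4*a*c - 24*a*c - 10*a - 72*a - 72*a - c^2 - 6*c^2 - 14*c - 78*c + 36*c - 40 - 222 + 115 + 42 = 35*a^2 - 154*a - 7*c^2 + c*(-28*a - 56) - 105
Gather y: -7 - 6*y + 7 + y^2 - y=y^2 - 7*y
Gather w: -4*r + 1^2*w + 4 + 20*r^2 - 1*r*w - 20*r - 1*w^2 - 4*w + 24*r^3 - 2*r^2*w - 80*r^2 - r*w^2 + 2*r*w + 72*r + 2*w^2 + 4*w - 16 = 24*r^3 - 60*r^2 + 48*r + w^2*(1 - r) + w*(-2*r^2 + r + 1) - 12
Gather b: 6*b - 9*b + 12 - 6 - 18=-3*b - 12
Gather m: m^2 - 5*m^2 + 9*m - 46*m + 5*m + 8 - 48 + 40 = -4*m^2 - 32*m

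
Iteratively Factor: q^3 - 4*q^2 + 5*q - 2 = (q - 2)*(q^2 - 2*q + 1) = (q - 2)*(q - 1)*(q - 1)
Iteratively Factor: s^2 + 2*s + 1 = (s + 1)*(s + 1)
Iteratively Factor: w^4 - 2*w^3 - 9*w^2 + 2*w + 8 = (w - 4)*(w^3 + 2*w^2 - w - 2) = (w - 4)*(w - 1)*(w^2 + 3*w + 2) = (w - 4)*(w - 1)*(w + 1)*(w + 2)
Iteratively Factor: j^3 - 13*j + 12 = (j - 1)*(j^2 + j - 12) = (j - 3)*(j - 1)*(j + 4)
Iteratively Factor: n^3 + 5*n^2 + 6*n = (n)*(n^2 + 5*n + 6) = n*(n + 3)*(n + 2)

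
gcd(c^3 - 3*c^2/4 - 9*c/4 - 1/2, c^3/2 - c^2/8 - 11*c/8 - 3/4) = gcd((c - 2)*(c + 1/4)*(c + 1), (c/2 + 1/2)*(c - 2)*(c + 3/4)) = c^2 - c - 2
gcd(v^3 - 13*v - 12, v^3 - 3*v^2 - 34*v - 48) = v + 3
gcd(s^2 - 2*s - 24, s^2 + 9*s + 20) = s + 4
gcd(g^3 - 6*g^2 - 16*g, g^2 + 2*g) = g^2 + 2*g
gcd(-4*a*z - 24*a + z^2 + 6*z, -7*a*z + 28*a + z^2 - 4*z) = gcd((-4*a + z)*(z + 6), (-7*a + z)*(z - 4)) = 1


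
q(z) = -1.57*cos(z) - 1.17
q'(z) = 1.57*sin(z)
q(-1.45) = -1.36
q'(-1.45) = -1.56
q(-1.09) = -1.90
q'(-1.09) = -1.39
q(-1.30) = -1.59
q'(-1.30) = -1.51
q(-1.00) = -2.02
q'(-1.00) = -1.32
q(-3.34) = 0.37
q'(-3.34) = 0.31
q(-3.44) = 0.33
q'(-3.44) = 0.46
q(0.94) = -2.10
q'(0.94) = 1.27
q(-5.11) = -1.78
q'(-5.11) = 1.45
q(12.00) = -2.49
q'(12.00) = -0.84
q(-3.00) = 0.38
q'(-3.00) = -0.22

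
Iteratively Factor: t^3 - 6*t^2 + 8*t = (t - 4)*(t^2 - 2*t) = (t - 4)*(t - 2)*(t)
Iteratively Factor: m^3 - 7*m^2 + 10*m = (m)*(m^2 - 7*m + 10) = m*(m - 2)*(m - 5)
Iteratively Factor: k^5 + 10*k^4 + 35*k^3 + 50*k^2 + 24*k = (k)*(k^4 + 10*k^3 + 35*k^2 + 50*k + 24) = k*(k + 1)*(k^3 + 9*k^2 + 26*k + 24) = k*(k + 1)*(k + 2)*(k^2 + 7*k + 12) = k*(k + 1)*(k + 2)*(k + 4)*(k + 3)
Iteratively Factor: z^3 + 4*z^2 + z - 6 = (z + 3)*(z^2 + z - 2) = (z + 2)*(z + 3)*(z - 1)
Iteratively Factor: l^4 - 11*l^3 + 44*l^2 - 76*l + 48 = (l - 2)*(l^3 - 9*l^2 + 26*l - 24) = (l - 2)^2*(l^2 - 7*l + 12) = (l - 4)*(l - 2)^2*(l - 3)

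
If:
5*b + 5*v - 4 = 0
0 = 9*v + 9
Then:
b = 9/5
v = -1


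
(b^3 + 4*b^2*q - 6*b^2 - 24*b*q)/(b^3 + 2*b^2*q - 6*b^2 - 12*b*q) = (b + 4*q)/(b + 2*q)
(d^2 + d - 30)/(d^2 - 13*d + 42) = (d^2 + d - 30)/(d^2 - 13*d + 42)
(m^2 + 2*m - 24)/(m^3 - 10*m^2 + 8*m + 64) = (m + 6)/(m^2 - 6*m - 16)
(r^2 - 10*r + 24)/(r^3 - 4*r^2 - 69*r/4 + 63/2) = 4*(r - 4)/(4*r^2 + 8*r - 21)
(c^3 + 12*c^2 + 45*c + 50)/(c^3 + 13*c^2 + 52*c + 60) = (c + 5)/(c + 6)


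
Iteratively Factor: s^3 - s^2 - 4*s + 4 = (s + 2)*(s^2 - 3*s + 2) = (s - 1)*(s + 2)*(s - 2)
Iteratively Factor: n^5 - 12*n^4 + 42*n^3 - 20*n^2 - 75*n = (n + 1)*(n^4 - 13*n^3 + 55*n^2 - 75*n) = n*(n + 1)*(n^3 - 13*n^2 + 55*n - 75) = n*(n - 5)*(n + 1)*(n^2 - 8*n + 15) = n*(n - 5)*(n - 3)*(n + 1)*(n - 5)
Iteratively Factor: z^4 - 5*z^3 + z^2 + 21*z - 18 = (z - 3)*(z^3 - 2*z^2 - 5*z + 6) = (z - 3)*(z - 1)*(z^2 - z - 6) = (z - 3)*(z - 1)*(z + 2)*(z - 3)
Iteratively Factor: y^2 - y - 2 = (y + 1)*(y - 2)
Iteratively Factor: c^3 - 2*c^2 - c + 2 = (c - 2)*(c^2 - 1) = (c - 2)*(c - 1)*(c + 1)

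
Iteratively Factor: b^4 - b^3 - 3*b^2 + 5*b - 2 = (b + 2)*(b^3 - 3*b^2 + 3*b - 1) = (b - 1)*(b + 2)*(b^2 - 2*b + 1) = (b - 1)^2*(b + 2)*(b - 1)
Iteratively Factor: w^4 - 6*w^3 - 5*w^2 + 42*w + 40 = (w - 5)*(w^3 - w^2 - 10*w - 8) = (w - 5)*(w + 2)*(w^2 - 3*w - 4) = (w - 5)*(w - 4)*(w + 2)*(w + 1)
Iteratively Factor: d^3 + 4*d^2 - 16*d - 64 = (d + 4)*(d^2 - 16) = (d - 4)*(d + 4)*(d + 4)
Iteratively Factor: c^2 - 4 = (c - 2)*(c + 2)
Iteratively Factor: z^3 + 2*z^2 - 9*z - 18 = (z + 2)*(z^2 - 9) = (z - 3)*(z + 2)*(z + 3)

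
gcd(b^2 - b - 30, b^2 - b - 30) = b^2 - b - 30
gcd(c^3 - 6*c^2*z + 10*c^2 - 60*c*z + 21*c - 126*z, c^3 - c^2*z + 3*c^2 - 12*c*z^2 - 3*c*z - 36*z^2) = c + 3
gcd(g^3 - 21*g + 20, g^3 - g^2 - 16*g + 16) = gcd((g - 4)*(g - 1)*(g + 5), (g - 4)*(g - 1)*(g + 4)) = g^2 - 5*g + 4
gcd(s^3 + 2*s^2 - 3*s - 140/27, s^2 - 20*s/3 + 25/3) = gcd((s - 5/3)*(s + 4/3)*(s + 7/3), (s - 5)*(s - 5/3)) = s - 5/3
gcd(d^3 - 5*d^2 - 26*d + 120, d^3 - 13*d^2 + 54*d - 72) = d^2 - 10*d + 24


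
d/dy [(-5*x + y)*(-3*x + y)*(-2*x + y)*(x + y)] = x^3 + 42*x^2*y - 27*x*y^2 + 4*y^3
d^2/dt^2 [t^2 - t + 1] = 2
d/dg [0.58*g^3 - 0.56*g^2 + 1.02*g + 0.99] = 1.74*g^2 - 1.12*g + 1.02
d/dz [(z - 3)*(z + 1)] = 2*z - 2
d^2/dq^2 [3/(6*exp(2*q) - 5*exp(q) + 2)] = 3*((5 - 24*exp(q))*(6*exp(2*q) - 5*exp(q) + 2) + 2*(12*exp(q) - 5)^2*exp(q))*exp(q)/(6*exp(2*q) - 5*exp(q) + 2)^3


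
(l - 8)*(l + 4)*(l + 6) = l^3 + 2*l^2 - 56*l - 192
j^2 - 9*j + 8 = (j - 8)*(j - 1)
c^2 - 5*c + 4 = (c - 4)*(c - 1)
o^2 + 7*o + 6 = (o + 1)*(o + 6)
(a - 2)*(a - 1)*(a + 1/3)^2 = a^4 - 7*a^3/3 + a^2/9 + a + 2/9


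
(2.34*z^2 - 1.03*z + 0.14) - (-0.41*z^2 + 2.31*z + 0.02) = 2.75*z^2 - 3.34*z + 0.12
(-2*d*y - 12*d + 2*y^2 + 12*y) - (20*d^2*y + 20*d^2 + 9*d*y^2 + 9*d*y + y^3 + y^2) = -20*d^2*y - 20*d^2 - 9*d*y^2 - 11*d*y - 12*d - y^3 + y^2 + 12*y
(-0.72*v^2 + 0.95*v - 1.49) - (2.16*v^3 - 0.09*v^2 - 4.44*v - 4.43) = -2.16*v^3 - 0.63*v^2 + 5.39*v + 2.94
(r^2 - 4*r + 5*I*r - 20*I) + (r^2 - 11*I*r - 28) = 2*r^2 - 4*r - 6*I*r - 28 - 20*I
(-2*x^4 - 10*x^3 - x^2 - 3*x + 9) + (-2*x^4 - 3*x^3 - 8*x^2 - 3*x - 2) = -4*x^4 - 13*x^3 - 9*x^2 - 6*x + 7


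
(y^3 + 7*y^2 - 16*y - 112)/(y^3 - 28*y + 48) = (y^2 + 11*y + 28)/(y^2 + 4*y - 12)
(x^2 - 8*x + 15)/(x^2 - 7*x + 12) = (x - 5)/(x - 4)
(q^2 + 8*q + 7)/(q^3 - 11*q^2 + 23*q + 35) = (q + 7)/(q^2 - 12*q + 35)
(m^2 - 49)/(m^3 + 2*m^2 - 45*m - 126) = (m + 7)/(m^2 + 9*m + 18)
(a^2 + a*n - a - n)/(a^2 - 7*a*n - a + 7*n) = (a + n)/(a - 7*n)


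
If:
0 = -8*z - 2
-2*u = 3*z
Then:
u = 3/8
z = -1/4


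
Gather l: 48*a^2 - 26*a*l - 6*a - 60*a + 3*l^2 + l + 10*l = 48*a^2 - 66*a + 3*l^2 + l*(11 - 26*a)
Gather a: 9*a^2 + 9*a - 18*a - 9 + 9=9*a^2 - 9*a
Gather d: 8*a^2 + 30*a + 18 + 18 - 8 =8*a^2 + 30*a + 28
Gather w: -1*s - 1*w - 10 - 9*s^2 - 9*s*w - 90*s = -9*s^2 - 91*s + w*(-9*s - 1) - 10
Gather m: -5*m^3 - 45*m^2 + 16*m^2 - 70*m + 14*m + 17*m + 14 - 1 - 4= -5*m^3 - 29*m^2 - 39*m + 9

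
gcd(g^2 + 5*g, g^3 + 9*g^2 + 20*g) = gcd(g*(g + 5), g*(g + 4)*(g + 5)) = g^2 + 5*g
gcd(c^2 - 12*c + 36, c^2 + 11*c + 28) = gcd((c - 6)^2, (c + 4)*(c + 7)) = 1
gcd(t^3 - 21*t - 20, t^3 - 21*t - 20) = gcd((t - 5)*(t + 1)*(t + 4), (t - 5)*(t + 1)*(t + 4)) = t^3 - 21*t - 20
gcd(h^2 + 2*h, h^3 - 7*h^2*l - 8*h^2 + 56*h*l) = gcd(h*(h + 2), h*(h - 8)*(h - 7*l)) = h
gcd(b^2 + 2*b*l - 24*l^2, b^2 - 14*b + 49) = 1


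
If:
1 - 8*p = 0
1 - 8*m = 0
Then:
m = 1/8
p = 1/8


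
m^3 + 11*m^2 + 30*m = m*(m + 5)*(m + 6)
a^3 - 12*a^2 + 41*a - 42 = (a - 7)*(a - 3)*(a - 2)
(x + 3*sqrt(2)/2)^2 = x^2 + 3*sqrt(2)*x + 9/2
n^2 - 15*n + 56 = (n - 8)*(n - 7)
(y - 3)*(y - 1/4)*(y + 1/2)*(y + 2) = y^4 - 3*y^3/4 - 51*y^2/8 - 11*y/8 + 3/4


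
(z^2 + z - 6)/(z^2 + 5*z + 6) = (z - 2)/(z + 2)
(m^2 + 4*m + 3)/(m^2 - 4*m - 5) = (m + 3)/(m - 5)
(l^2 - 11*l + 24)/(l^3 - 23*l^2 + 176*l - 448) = (l - 3)/(l^2 - 15*l + 56)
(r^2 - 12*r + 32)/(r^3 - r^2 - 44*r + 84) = (r^2 - 12*r + 32)/(r^3 - r^2 - 44*r + 84)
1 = 1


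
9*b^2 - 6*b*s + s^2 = (-3*b + s)^2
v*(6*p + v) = 6*p*v + v^2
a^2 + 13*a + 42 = (a + 6)*(a + 7)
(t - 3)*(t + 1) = t^2 - 2*t - 3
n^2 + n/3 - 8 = (n - 8/3)*(n + 3)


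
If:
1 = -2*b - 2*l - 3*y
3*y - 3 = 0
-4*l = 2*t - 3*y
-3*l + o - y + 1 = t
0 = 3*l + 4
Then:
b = -2/3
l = -4/3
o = 1/6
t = 25/6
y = 1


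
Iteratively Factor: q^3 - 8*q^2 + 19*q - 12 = (q - 1)*(q^2 - 7*q + 12) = (q - 3)*(q - 1)*(q - 4)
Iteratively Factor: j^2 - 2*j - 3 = (j + 1)*(j - 3)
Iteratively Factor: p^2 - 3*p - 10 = (p - 5)*(p + 2)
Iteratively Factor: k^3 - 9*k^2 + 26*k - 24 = (k - 4)*(k^2 - 5*k + 6) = (k - 4)*(k - 2)*(k - 3)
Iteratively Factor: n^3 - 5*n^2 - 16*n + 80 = (n + 4)*(n^2 - 9*n + 20) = (n - 4)*(n + 4)*(n - 5)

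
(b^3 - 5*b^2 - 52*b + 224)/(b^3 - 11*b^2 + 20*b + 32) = (b + 7)/(b + 1)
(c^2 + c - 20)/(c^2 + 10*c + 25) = (c - 4)/(c + 5)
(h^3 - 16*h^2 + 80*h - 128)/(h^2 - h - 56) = (h^2 - 8*h + 16)/(h + 7)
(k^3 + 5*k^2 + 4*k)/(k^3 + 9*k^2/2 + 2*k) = 2*(k + 1)/(2*k + 1)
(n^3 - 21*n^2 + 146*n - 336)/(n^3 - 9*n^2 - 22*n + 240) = (n - 7)/(n + 5)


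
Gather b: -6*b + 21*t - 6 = -6*b + 21*t - 6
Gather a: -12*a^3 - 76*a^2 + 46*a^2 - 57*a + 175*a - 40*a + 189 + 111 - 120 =-12*a^3 - 30*a^2 + 78*a + 180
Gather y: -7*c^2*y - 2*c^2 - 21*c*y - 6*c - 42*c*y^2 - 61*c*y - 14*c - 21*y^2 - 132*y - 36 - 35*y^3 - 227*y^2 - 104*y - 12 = -2*c^2 - 20*c - 35*y^3 + y^2*(-42*c - 248) + y*(-7*c^2 - 82*c - 236) - 48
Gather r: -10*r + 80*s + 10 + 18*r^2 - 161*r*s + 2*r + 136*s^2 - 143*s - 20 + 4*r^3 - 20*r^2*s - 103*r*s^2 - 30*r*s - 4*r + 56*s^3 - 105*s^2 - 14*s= 4*r^3 + r^2*(18 - 20*s) + r*(-103*s^2 - 191*s - 12) + 56*s^3 + 31*s^2 - 77*s - 10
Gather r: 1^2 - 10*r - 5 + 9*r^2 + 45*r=9*r^2 + 35*r - 4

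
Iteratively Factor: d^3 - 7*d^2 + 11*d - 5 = (d - 1)*(d^2 - 6*d + 5) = (d - 1)^2*(d - 5)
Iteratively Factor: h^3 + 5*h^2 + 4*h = (h + 4)*(h^2 + h) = h*(h + 4)*(h + 1)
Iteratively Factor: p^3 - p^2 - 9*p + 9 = (p - 3)*(p^2 + 2*p - 3) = (p - 3)*(p - 1)*(p + 3)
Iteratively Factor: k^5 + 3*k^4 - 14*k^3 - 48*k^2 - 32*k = (k + 4)*(k^4 - k^3 - 10*k^2 - 8*k) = (k + 2)*(k + 4)*(k^3 - 3*k^2 - 4*k) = k*(k + 2)*(k + 4)*(k^2 - 3*k - 4) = k*(k - 4)*(k + 2)*(k + 4)*(k + 1)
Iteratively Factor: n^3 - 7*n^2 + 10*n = (n - 5)*(n^2 - 2*n) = (n - 5)*(n - 2)*(n)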